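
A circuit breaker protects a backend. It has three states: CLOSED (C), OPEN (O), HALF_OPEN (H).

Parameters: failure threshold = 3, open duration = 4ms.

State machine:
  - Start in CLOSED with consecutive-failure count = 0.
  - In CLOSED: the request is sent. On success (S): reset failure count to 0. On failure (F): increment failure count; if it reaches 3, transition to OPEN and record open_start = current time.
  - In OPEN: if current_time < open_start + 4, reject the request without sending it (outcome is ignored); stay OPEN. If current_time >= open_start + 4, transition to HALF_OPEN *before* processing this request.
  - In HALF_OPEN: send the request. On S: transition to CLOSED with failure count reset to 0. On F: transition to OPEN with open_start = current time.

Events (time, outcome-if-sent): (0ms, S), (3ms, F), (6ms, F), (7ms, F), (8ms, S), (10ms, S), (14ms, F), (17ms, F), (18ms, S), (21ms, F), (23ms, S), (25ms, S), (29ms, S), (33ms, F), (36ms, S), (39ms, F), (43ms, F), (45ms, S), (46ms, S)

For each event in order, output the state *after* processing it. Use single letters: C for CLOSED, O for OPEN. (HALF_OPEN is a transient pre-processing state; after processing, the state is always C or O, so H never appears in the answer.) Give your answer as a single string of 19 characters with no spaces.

Answer: CCCOOOOOCCCCCCCCCCC

Derivation:
State after each event:
  event#1 t=0ms outcome=S: state=CLOSED
  event#2 t=3ms outcome=F: state=CLOSED
  event#3 t=6ms outcome=F: state=CLOSED
  event#4 t=7ms outcome=F: state=OPEN
  event#5 t=8ms outcome=S: state=OPEN
  event#6 t=10ms outcome=S: state=OPEN
  event#7 t=14ms outcome=F: state=OPEN
  event#8 t=17ms outcome=F: state=OPEN
  event#9 t=18ms outcome=S: state=CLOSED
  event#10 t=21ms outcome=F: state=CLOSED
  event#11 t=23ms outcome=S: state=CLOSED
  event#12 t=25ms outcome=S: state=CLOSED
  event#13 t=29ms outcome=S: state=CLOSED
  event#14 t=33ms outcome=F: state=CLOSED
  event#15 t=36ms outcome=S: state=CLOSED
  event#16 t=39ms outcome=F: state=CLOSED
  event#17 t=43ms outcome=F: state=CLOSED
  event#18 t=45ms outcome=S: state=CLOSED
  event#19 t=46ms outcome=S: state=CLOSED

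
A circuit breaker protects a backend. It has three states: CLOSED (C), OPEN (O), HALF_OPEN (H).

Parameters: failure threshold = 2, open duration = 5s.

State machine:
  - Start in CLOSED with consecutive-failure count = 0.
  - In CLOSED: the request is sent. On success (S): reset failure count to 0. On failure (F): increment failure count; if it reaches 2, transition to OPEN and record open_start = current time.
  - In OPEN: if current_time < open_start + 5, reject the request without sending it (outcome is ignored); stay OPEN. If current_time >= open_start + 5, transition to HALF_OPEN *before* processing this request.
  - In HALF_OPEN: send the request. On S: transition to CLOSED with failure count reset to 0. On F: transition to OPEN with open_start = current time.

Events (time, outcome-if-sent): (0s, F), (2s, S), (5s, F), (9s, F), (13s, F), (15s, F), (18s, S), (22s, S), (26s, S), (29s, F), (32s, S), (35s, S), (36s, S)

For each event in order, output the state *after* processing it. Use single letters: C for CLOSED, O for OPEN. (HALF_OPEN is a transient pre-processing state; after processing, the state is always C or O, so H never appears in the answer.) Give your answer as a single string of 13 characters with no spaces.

State after each event:
  event#1 t=0s outcome=F: state=CLOSED
  event#2 t=2s outcome=S: state=CLOSED
  event#3 t=5s outcome=F: state=CLOSED
  event#4 t=9s outcome=F: state=OPEN
  event#5 t=13s outcome=F: state=OPEN
  event#6 t=15s outcome=F: state=OPEN
  event#7 t=18s outcome=S: state=OPEN
  event#8 t=22s outcome=S: state=CLOSED
  event#9 t=26s outcome=S: state=CLOSED
  event#10 t=29s outcome=F: state=CLOSED
  event#11 t=32s outcome=S: state=CLOSED
  event#12 t=35s outcome=S: state=CLOSED
  event#13 t=36s outcome=S: state=CLOSED

Answer: CCCOOOOCCCCCC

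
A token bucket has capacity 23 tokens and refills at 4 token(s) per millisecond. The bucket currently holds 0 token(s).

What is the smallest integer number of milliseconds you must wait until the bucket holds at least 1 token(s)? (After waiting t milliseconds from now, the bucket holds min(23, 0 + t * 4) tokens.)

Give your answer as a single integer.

Answer: 1

Derivation:
Need 0 + t * 4 >= 1, so t >= 1/4.
Smallest integer t = ceil(1/4) = 1.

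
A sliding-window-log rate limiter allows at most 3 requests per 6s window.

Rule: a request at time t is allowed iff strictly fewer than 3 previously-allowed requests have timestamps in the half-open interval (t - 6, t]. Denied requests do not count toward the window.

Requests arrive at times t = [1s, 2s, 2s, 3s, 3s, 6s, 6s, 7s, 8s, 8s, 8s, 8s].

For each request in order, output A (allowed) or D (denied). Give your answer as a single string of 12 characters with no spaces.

Answer: AAADDDDAAADD

Derivation:
Tracking allowed requests in the window:
  req#1 t=1s: ALLOW
  req#2 t=2s: ALLOW
  req#3 t=2s: ALLOW
  req#4 t=3s: DENY
  req#5 t=3s: DENY
  req#6 t=6s: DENY
  req#7 t=6s: DENY
  req#8 t=7s: ALLOW
  req#9 t=8s: ALLOW
  req#10 t=8s: ALLOW
  req#11 t=8s: DENY
  req#12 t=8s: DENY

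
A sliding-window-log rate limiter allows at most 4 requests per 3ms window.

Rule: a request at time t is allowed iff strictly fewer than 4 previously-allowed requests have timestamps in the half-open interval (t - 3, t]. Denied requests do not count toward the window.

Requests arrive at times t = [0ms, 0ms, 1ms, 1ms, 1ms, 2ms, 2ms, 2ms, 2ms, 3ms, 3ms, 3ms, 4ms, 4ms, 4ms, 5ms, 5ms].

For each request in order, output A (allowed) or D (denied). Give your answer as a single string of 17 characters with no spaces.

Answer: AAAADDDDDAADAADDD

Derivation:
Tracking allowed requests in the window:
  req#1 t=0ms: ALLOW
  req#2 t=0ms: ALLOW
  req#3 t=1ms: ALLOW
  req#4 t=1ms: ALLOW
  req#5 t=1ms: DENY
  req#6 t=2ms: DENY
  req#7 t=2ms: DENY
  req#8 t=2ms: DENY
  req#9 t=2ms: DENY
  req#10 t=3ms: ALLOW
  req#11 t=3ms: ALLOW
  req#12 t=3ms: DENY
  req#13 t=4ms: ALLOW
  req#14 t=4ms: ALLOW
  req#15 t=4ms: DENY
  req#16 t=5ms: DENY
  req#17 t=5ms: DENY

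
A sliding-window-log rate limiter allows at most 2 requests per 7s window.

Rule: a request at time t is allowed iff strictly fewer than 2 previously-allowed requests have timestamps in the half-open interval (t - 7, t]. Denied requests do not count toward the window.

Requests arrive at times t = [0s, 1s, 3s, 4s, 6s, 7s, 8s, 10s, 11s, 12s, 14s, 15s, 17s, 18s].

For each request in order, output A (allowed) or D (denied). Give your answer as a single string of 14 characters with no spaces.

Answer: AADDDAADDDAADD

Derivation:
Tracking allowed requests in the window:
  req#1 t=0s: ALLOW
  req#2 t=1s: ALLOW
  req#3 t=3s: DENY
  req#4 t=4s: DENY
  req#5 t=6s: DENY
  req#6 t=7s: ALLOW
  req#7 t=8s: ALLOW
  req#8 t=10s: DENY
  req#9 t=11s: DENY
  req#10 t=12s: DENY
  req#11 t=14s: ALLOW
  req#12 t=15s: ALLOW
  req#13 t=17s: DENY
  req#14 t=18s: DENY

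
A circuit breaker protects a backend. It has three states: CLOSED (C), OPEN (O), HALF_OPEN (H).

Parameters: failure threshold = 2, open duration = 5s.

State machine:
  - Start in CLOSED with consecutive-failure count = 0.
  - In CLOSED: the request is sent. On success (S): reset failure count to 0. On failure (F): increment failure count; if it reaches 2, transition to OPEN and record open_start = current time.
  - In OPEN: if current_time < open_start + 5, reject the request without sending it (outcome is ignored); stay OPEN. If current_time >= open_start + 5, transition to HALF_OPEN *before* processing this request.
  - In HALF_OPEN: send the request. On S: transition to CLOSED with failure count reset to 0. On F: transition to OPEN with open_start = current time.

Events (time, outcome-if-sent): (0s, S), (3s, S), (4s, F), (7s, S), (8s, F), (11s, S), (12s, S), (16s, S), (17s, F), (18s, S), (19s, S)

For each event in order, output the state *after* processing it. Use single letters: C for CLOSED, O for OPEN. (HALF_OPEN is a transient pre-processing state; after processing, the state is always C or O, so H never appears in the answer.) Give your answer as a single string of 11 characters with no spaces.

Answer: CCCCCCCCCCC

Derivation:
State after each event:
  event#1 t=0s outcome=S: state=CLOSED
  event#2 t=3s outcome=S: state=CLOSED
  event#3 t=4s outcome=F: state=CLOSED
  event#4 t=7s outcome=S: state=CLOSED
  event#5 t=8s outcome=F: state=CLOSED
  event#6 t=11s outcome=S: state=CLOSED
  event#7 t=12s outcome=S: state=CLOSED
  event#8 t=16s outcome=S: state=CLOSED
  event#9 t=17s outcome=F: state=CLOSED
  event#10 t=18s outcome=S: state=CLOSED
  event#11 t=19s outcome=S: state=CLOSED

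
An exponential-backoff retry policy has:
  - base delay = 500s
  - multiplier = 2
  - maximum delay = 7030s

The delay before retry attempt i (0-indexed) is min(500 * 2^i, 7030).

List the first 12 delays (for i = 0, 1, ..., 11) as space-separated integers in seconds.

Computing each delay:
  i=0: min(500*2^0, 7030) = 500
  i=1: min(500*2^1, 7030) = 1000
  i=2: min(500*2^2, 7030) = 2000
  i=3: min(500*2^3, 7030) = 4000
  i=4: min(500*2^4, 7030) = 7030
  i=5: min(500*2^5, 7030) = 7030
  i=6: min(500*2^6, 7030) = 7030
  i=7: min(500*2^7, 7030) = 7030
  i=8: min(500*2^8, 7030) = 7030
  i=9: min(500*2^9, 7030) = 7030
  i=10: min(500*2^10, 7030) = 7030
  i=11: min(500*2^11, 7030) = 7030

Answer: 500 1000 2000 4000 7030 7030 7030 7030 7030 7030 7030 7030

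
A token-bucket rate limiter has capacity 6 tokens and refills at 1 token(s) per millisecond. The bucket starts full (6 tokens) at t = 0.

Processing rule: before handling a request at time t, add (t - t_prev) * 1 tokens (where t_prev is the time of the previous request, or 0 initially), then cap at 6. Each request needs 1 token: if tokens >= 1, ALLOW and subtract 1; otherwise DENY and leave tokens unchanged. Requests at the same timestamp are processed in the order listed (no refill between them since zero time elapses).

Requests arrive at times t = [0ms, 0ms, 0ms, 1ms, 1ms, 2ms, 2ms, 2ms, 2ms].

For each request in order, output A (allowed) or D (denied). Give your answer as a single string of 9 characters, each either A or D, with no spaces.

Simulating step by step:
  req#1 t=0ms: ALLOW
  req#2 t=0ms: ALLOW
  req#3 t=0ms: ALLOW
  req#4 t=1ms: ALLOW
  req#5 t=1ms: ALLOW
  req#6 t=2ms: ALLOW
  req#7 t=2ms: ALLOW
  req#8 t=2ms: ALLOW
  req#9 t=2ms: DENY

Answer: AAAAAAAAD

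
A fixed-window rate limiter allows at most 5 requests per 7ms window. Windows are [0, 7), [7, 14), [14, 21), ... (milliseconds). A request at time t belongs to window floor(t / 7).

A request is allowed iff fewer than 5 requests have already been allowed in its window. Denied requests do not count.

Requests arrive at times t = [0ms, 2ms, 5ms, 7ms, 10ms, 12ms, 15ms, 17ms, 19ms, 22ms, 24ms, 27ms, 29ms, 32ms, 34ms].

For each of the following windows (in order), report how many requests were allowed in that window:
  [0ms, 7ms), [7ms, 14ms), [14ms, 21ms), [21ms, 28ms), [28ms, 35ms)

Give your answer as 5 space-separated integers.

Answer: 3 3 3 3 3

Derivation:
Processing requests:
  req#1 t=0ms (window 0): ALLOW
  req#2 t=2ms (window 0): ALLOW
  req#3 t=5ms (window 0): ALLOW
  req#4 t=7ms (window 1): ALLOW
  req#5 t=10ms (window 1): ALLOW
  req#6 t=12ms (window 1): ALLOW
  req#7 t=15ms (window 2): ALLOW
  req#8 t=17ms (window 2): ALLOW
  req#9 t=19ms (window 2): ALLOW
  req#10 t=22ms (window 3): ALLOW
  req#11 t=24ms (window 3): ALLOW
  req#12 t=27ms (window 3): ALLOW
  req#13 t=29ms (window 4): ALLOW
  req#14 t=32ms (window 4): ALLOW
  req#15 t=34ms (window 4): ALLOW

Allowed counts by window: 3 3 3 3 3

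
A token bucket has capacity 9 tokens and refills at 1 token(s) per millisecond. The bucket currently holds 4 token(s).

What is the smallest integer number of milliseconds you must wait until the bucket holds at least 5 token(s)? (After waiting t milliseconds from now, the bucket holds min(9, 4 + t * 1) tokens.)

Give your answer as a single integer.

Need 4 + t * 1 >= 5, so t >= 1/1.
Smallest integer t = ceil(1/1) = 1.

Answer: 1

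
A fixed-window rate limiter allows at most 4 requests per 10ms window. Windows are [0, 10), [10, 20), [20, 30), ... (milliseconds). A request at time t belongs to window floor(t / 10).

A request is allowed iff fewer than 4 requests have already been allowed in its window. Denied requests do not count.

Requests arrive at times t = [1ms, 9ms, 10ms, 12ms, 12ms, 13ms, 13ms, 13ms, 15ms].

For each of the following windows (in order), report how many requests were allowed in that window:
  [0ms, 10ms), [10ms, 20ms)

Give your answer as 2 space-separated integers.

Processing requests:
  req#1 t=1ms (window 0): ALLOW
  req#2 t=9ms (window 0): ALLOW
  req#3 t=10ms (window 1): ALLOW
  req#4 t=12ms (window 1): ALLOW
  req#5 t=12ms (window 1): ALLOW
  req#6 t=13ms (window 1): ALLOW
  req#7 t=13ms (window 1): DENY
  req#8 t=13ms (window 1): DENY
  req#9 t=15ms (window 1): DENY

Allowed counts by window: 2 4

Answer: 2 4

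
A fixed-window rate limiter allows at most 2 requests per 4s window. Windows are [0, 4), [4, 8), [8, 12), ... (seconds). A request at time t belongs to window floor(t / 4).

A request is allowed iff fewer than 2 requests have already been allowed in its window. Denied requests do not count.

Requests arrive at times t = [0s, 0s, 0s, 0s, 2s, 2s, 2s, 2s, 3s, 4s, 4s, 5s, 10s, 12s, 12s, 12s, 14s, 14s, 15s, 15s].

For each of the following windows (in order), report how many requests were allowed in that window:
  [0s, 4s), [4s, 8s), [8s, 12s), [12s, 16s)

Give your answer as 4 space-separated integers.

Answer: 2 2 1 2

Derivation:
Processing requests:
  req#1 t=0s (window 0): ALLOW
  req#2 t=0s (window 0): ALLOW
  req#3 t=0s (window 0): DENY
  req#4 t=0s (window 0): DENY
  req#5 t=2s (window 0): DENY
  req#6 t=2s (window 0): DENY
  req#7 t=2s (window 0): DENY
  req#8 t=2s (window 0): DENY
  req#9 t=3s (window 0): DENY
  req#10 t=4s (window 1): ALLOW
  req#11 t=4s (window 1): ALLOW
  req#12 t=5s (window 1): DENY
  req#13 t=10s (window 2): ALLOW
  req#14 t=12s (window 3): ALLOW
  req#15 t=12s (window 3): ALLOW
  req#16 t=12s (window 3): DENY
  req#17 t=14s (window 3): DENY
  req#18 t=14s (window 3): DENY
  req#19 t=15s (window 3): DENY
  req#20 t=15s (window 3): DENY

Allowed counts by window: 2 2 1 2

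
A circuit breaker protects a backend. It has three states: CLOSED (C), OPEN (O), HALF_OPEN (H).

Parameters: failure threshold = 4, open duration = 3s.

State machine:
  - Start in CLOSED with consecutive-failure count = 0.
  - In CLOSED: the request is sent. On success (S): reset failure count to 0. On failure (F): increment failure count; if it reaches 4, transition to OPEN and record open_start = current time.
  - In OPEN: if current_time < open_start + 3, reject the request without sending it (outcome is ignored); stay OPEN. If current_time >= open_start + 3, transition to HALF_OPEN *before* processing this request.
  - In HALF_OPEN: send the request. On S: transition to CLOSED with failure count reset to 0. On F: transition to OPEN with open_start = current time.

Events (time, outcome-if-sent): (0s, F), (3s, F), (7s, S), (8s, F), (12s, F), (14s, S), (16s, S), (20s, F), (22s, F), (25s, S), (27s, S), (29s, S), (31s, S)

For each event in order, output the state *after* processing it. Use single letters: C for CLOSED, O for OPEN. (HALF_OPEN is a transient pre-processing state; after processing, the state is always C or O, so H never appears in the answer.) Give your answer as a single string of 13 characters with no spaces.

State after each event:
  event#1 t=0s outcome=F: state=CLOSED
  event#2 t=3s outcome=F: state=CLOSED
  event#3 t=7s outcome=S: state=CLOSED
  event#4 t=8s outcome=F: state=CLOSED
  event#5 t=12s outcome=F: state=CLOSED
  event#6 t=14s outcome=S: state=CLOSED
  event#7 t=16s outcome=S: state=CLOSED
  event#8 t=20s outcome=F: state=CLOSED
  event#9 t=22s outcome=F: state=CLOSED
  event#10 t=25s outcome=S: state=CLOSED
  event#11 t=27s outcome=S: state=CLOSED
  event#12 t=29s outcome=S: state=CLOSED
  event#13 t=31s outcome=S: state=CLOSED

Answer: CCCCCCCCCCCCC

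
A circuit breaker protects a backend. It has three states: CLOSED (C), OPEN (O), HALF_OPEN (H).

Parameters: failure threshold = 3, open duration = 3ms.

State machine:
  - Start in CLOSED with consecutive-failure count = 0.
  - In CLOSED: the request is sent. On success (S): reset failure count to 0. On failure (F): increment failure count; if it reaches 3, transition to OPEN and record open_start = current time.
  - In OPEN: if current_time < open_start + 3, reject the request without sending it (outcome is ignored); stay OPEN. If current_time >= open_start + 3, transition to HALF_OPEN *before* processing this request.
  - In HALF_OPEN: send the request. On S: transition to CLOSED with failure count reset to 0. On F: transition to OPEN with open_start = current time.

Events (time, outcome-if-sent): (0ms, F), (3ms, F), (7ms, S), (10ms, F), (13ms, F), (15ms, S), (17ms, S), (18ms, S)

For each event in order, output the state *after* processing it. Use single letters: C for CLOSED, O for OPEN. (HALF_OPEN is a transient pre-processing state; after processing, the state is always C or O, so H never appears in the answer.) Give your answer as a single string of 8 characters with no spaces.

Answer: CCCCCCCC

Derivation:
State after each event:
  event#1 t=0ms outcome=F: state=CLOSED
  event#2 t=3ms outcome=F: state=CLOSED
  event#3 t=7ms outcome=S: state=CLOSED
  event#4 t=10ms outcome=F: state=CLOSED
  event#5 t=13ms outcome=F: state=CLOSED
  event#6 t=15ms outcome=S: state=CLOSED
  event#7 t=17ms outcome=S: state=CLOSED
  event#8 t=18ms outcome=S: state=CLOSED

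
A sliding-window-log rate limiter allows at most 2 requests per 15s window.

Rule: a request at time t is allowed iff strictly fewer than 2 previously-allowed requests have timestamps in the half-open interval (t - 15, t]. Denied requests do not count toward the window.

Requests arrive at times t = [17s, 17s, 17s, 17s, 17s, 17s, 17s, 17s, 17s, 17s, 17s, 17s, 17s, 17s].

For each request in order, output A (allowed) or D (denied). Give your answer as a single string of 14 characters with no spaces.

Tracking allowed requests in the window:
  req#1 t=17s: ALLOW
  req#2 t=17s: ALLOW
  req#3 t=17s: DENY
  req#4 t=17s: DENY
  req#5 t=17s: DENY
  req#6 t=17s: DENY
  req#7 t=17s: DENY
  req#8 t=17s: DENY
  req#9 t=17s: DENY
  req#10 t=17s: DENY
  req#11 t=17s: DENY
  req#12 t=17s: DENY
  req#13 t=17s: DENY
  req#14 t=17s: DENY

Answer: AADDDDDDDDDDDD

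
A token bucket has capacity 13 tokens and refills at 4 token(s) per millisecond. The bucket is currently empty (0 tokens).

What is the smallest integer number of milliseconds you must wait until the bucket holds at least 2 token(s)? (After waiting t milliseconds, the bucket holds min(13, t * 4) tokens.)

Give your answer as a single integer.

Need t * 4 >= 2, so t >= 2/4.
Smallest integer t = ceil(2/4) = 1.

Answer: 1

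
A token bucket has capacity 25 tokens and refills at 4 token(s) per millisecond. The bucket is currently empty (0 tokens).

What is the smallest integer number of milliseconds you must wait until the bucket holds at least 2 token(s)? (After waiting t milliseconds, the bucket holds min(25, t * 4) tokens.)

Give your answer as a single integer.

Need t * 4 >= 2, so t >= 2/4.
Smallest integer t = ceil(2/4) = 1.

Answer: 1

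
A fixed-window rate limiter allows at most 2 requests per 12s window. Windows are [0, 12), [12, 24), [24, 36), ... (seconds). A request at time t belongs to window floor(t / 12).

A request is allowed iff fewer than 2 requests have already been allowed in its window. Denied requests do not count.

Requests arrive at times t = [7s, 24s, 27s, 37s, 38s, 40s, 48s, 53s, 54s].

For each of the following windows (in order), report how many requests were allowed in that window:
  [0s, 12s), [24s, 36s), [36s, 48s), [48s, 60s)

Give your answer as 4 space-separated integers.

Processing requests:
  req#1 t=7s (window 0): ALLOW
  req#2 t=24s (window 2): ALLOW
  req#3 t=27s (window 2): ALLOW
  req#4 t=37s (window 3): ALLOW
  req#5 t=38s (window 3): ALLOW
  req#6 t=40s (window 3): DENY
  req#7 t=48s (window 4): ALLOW
  req#8 t=53s (window 4): ALLOW
  req#9 t=54s (window 4): DENY

Allowed counts by window: 1 2 2 2

Answer: 1 2 2 2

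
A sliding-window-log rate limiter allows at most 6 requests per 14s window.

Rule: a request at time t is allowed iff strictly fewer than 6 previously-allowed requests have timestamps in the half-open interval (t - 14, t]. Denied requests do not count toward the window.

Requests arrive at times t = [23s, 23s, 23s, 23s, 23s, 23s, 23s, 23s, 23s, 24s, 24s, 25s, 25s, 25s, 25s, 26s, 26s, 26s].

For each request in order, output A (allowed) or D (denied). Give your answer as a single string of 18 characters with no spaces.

Answer: AAAAAADDDDDDDDDDDD

Derivation:
Tracking allowed requests in the window:
  req#1 t=23s: ALLOW
  req#2 t=23s: ALLOW
  req#3 t=23s: ALLOW
  req#4 t=23s: ALLOW
  req#5 t=23s: ALLOW
  req#6 t=23s: ALLOW
  req#7 t=23s: DENY
  req#8 t=23s: DENY
  req#9 t=23s: DENY
  req#10 t=24s: DENY
  req#11 t=24s: DENY
  req#12 t=25s: DENY
  req#13 t=25s: DENY
  req#14 t=25s: DENY
  req#15 t=25s: DENY
  req#16 t=26s: DENY
  req#17 t=26s: DENY
  req#18 t=26s: DENY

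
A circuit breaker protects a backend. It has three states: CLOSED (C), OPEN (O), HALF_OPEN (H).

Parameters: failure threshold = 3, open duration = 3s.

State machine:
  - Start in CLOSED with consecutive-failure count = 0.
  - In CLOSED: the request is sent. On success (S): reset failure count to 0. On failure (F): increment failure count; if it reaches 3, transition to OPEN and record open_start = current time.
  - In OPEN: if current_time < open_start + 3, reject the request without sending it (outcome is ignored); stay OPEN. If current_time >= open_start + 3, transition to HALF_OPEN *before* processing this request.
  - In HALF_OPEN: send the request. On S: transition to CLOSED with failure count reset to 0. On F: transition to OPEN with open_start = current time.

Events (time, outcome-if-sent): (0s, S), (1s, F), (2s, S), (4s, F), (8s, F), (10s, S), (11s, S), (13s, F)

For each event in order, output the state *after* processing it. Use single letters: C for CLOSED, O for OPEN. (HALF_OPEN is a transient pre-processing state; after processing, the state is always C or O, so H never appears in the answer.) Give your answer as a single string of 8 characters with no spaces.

Answer: CCCCCCCC

Derivation:
State after each event:
  event#1 t=0s outcome=S: state=CLOSED
  event#2 t=1s outcome=F: state=CLOSED
  event#3 t=2s outcome=S: state=CLOSED
  event#4 t=4s outcome=F: state=CLOSED
  event#5 t=8s outcome=F: state=CLOSED
  event#6 t=10s outcome=S: state=CLOSED
  event#7 t=11s outcome=S: state=CLOSED
  event#8 t=13s outcome=F: state=CLOSED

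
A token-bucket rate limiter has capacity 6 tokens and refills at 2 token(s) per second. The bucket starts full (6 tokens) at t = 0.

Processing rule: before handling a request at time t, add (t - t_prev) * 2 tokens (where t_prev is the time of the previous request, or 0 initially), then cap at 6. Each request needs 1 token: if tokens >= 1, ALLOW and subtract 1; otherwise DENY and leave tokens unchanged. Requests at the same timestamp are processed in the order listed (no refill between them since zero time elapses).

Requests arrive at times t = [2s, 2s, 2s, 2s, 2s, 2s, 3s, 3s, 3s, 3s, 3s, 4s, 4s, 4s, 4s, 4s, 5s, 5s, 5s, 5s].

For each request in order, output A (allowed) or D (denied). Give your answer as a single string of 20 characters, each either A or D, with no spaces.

Answer: AAAAAAAADDDAADDDAADD

Derivation:
Simulating step by step:
  req#1 t=2s: ALLOW
  req#2 t=2s: ALLOW
  req#3 t=2s: ALLOW
  req#4 t=2s: ALLOW
  req#5 t=2s: ALLOW
  req#6 t=2s: ALLOW
  req#7 t=3s: ALLOW
  req#8 t=3s: ALLOW
  req#9 t=3s: DENY
  req#10 t=3s: DENY
  req#11 t=3s: DENY
  req#12 t=4s: ALLOW
  req#13 t=4s: ALLOW
  req#14 t=4s: DENY
  req#15 t=4s: DENY
  req#16 t=4s: DENY
  req#17 t=5s: ALLOW
  req#18 t=5s: ALLOW
  req#19 t=5s: DENY
  req#20 t=5s: DENY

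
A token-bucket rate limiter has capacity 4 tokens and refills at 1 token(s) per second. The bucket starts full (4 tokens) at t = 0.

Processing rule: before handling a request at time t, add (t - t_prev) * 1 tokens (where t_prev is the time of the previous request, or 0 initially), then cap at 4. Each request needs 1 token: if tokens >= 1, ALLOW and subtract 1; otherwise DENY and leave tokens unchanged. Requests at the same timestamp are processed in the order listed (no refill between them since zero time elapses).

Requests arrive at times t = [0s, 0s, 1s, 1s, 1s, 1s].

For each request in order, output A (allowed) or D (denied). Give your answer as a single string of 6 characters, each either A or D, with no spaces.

Answer: AAAAAD

Derivation:
Simulating step by step:
  req#1 t=0s: ALLOW
  req#2 t=0s: ALLOW
  req#3 t=1s: ALLOW
  req#4 t=1s: ALLOW
  req#5 t=1s: ALLOW
  req#6 t=1s: DENY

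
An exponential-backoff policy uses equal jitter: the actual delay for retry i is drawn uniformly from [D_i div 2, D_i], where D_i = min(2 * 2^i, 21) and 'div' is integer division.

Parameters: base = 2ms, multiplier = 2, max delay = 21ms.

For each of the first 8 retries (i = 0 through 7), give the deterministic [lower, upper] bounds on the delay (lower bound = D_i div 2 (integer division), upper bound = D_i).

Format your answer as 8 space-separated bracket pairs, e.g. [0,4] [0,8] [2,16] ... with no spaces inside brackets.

Answer: [1,2] [2,4] [4,8] [8,16] [10,21] [10,21] [10,21] [10,21]

Derivation:
Computing bounds per retry:
  i=0: D_i=min(2*2^0,21)=2, bounds=[1,2]
  i=1: D_i=min(2*2^1,21)=4, bounds=[2,4]
  i=2: D_i=min(2*2^2,21)=8, bounds=[4,8]
  i=3: D_i=min(2*2^3,21)=16, bounds=[8,16]
  i=4: D_i=min(2*2^4,21)=21, bounds=[10,21]
  i=5: D_i=min(2*2^5,21)=21, bounds=[10,21]
  i=6: D_i=min(2*2^6,21)=21, bounds=[10,21]
  i=7: D_i=min(2*2^7,21)=21, bounds=[10,21]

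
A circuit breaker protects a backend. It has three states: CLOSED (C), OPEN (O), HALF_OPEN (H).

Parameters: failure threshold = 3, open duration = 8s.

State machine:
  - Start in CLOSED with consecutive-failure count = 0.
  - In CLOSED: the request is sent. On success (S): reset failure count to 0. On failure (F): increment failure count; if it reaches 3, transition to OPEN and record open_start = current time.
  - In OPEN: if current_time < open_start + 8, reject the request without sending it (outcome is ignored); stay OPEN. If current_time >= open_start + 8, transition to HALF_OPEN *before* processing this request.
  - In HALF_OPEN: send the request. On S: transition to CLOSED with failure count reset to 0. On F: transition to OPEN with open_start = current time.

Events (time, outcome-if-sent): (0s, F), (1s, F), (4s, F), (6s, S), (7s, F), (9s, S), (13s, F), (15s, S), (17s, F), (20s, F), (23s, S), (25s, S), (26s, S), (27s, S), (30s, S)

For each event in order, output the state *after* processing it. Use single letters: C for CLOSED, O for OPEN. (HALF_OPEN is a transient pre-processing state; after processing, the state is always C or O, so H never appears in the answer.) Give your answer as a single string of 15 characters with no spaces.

State after each event:
  event#1 t=0s outcome=F: state=CLOSED
  event#2 t=1s outcome=F: state=CLOSED
  event#3 t=4s outcome=F: state=OPEN
  event#4 t=6s outcome=S: state=OPEN
  event#5 t=7s outcome=F: state=OPEN
  event#6 t=9s outcome=S: state=OPEN
  event#7 t=13s outcome=F: state=OPEN
  event#8 t=15s outcome=S: state=OPEN
  event#9 t=17s outcome=F: state=OPEN
  event#10 t=20s outcome=F: state=OPEN
  event#11 t=23s outcome=S: state=CLOSED
  event#12 t=25s outcome=S: state=CLOSED
  event#13 t=26s outcome=S: state=CLOSED
  event#14 t=27s outcome=S: state=CLOSED
  event#15 t=30s outcome=S: state=CLOSED

Answer: CCOOOOOOOOCCCCC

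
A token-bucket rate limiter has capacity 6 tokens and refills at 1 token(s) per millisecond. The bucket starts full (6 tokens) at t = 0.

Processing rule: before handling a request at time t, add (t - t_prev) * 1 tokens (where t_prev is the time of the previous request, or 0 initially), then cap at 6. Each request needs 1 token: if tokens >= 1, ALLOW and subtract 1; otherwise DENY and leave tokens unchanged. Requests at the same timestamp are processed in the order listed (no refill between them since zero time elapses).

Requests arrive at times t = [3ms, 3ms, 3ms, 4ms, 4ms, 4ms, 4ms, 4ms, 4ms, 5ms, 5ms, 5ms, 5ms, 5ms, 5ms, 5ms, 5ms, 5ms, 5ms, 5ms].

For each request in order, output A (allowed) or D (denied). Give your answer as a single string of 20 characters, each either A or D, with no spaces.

Simulating step by step:
  req#1 t=3ms: ALLOW
  req#2 t=3ms: ALLOW
  req#3 t=3ms: ALLOW
  req#4 t=4ms: ALLOW
  req#5 t=4ms: ALLOW
  req#6 t=4ms: ALLOW
  req#7 t=4ms: ALLOW
  req#8 t=4ms: DENY
  req#9 t=4ms: DENY
  req#10 t=5ms: ALLOW
  req#11 t=5ms: DENY
  req#12 t=5ms: DENY
  req#13 t=5ms: DENY
  req#14 t=5ms: DENY
  req#15 t=5ms: DENY
  req#16 t=5ms: DENY
  req#17 t=5ms: DENY
  req#18 t=5ms: DENY
  req#19 t=5ms: DENY
  req#20 t=5ms: DENY

Answer: AAAAAAADDADDDDDDDDDD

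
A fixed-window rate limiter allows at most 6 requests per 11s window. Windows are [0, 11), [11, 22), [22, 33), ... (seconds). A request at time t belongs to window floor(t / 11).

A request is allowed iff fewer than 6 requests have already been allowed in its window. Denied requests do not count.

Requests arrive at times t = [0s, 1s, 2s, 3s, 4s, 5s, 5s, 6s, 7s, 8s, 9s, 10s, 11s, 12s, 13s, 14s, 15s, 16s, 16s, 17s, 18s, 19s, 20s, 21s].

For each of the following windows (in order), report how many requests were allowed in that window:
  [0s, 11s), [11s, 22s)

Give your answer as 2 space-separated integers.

Processing requests:
  req#1 t=0s (window 0): ALLOW
  req#2 t=1s (window 0): ALLOW
  req#3 t=2s (window 0): ALLOW
  req#4 t=3s (window 0): ALLOW
  req#5 t=4s (window 0): ALLOW
  req#6 t=5s (window 0): ALLOW
  req#7 t=5s (window 0): DENY
  req#8 t=6s (window 0): DENY
  req#9 t=7s (window 0): DENY
  req#10 t=8s (window 0): DENY
  req#11 t=9s (window 0): DENY
  req#12 t=10s (window 0): DENY
  req#13 t=11s (window 1): ALLOW
  req#14 t=12s (window 1): ALLOW
  req#15 t=13s (window 1): ALLOW
  req#16 t=14s (window 1): ALLOW
  req#17 t=15s (window 1): ALLOW
  req#18 t=16s (window 1): ALLOW
  req#19 t=16s (window 1): DENY
  req#20 t=17s (window 1): DENY
  req#21 t=18s (window 1): DENY
  req#22 t=19s (window 1): DENY
  req#23 t=20s (window 1): DENY
  req#24 t=21s (window 1): DENY

Allowed counts by window: 6 6

Answer: 6 6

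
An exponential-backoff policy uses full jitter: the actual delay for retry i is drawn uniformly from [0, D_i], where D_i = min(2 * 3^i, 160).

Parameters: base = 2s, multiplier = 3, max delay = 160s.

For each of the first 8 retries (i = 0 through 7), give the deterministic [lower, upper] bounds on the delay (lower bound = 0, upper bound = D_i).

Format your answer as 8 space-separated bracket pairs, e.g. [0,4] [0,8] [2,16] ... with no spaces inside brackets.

Answer: [0,2] [0,6] [0,18] [0,54] [0,160] [0,160] [0,160] [0,160]

Derivation:
Computing bounds per retry:
  i=0: D_i=min(2*3^0,160)=2, bounds=[0,2]
  i=1: D_i=min(2*3^1,160)=6, bounds=[0,6]
  i=2: D_i=min(2*3^2,160)=18, bounds=[0,18]
  i=3: D_i=min(2*3^3,160)=54, bounds=[0,54]
  i=4: D_i=min(2*3^4,160)=160, bounds=[0,160]
  i=5: D_i=min(2*3^5,160)=160, bounds=[0,160]
  i=6: D_i=min(2*3^6,160)=160, bounds=[0,160]
  i=7: D_i=min(2*3^7,160)=160, bounds=[0,160]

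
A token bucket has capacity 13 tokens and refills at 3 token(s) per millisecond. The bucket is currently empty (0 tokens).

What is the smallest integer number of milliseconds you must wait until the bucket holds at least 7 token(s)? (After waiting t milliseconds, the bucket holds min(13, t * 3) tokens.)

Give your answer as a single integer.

Answer: 3

Derivation:
Need t * 3 >= 7, so t >= 7/3.
Smallest integer t = ceil(7/3) = 3.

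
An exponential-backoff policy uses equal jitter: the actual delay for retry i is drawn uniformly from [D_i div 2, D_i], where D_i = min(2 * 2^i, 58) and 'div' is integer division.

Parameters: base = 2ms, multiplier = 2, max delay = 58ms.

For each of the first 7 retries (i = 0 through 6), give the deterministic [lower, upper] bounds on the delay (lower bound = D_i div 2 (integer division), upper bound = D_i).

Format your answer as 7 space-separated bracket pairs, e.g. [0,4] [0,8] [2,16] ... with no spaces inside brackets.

Computing bounds per retry:
  i=0: D_i=min(2*2^0,58)=2, bounds=[1,2]
  i=1: D_i=min(2*2^1,58)=4, bounds=[2,4]
  i=2: D_i=min(2*2^2,58)=8, bounds=[4,8]
  i=3: D_i=min(2*2^3,58)=16, bounds=[8,16]
  i=4: D_i=min(2*2^4,58)=32, bounds=[16,32]
  i=5: D_i=min(2*2^5,58)=58, bounds=[29,58]
  i=6: D_i=min(2*2^6,58)=58, bounds=[29,58]

Answer: [1,2] [2,4] [4,8] [8,16] [16,32] [29,58] [29,58]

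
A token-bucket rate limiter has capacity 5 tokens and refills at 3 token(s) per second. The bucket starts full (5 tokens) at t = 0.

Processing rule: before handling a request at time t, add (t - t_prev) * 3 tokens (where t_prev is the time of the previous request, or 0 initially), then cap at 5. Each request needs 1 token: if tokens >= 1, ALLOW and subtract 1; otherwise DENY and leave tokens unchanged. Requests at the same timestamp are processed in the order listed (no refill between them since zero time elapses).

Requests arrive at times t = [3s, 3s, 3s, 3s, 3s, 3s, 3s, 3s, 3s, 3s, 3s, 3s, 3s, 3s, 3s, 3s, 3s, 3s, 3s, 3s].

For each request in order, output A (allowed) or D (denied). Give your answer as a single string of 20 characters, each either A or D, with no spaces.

Simulating step by step:
  req#1 t=3s: ALLOW
  req#2 t=3s: ALLOW
  req#3 t=3s: ALLOW
  req#4 t=3s: ALLOW
  req#5 t=3s: ALLOW
  req#6 t=3s: DENY
  req#7 t=3s: DENY
  req#8 t=3s: DENY
  req#9 t=3s: DENY
  req#10 t=3s: DENY
  req#11 t=3s: DENY
  req#12 t=3s: DENY
  req#13 t=3s: DENY
  req#14 t=3s: DENY
  req#15 t=3s: DENY
  req#16 t=3s: DENY
  req#17 t=3s: DENY
  req#18 t=3s: DENY
  req#19 t=3s: DENY
  req#20 t=3s: DENY

Answer: AAAAADDDDDDDDDDDDDDD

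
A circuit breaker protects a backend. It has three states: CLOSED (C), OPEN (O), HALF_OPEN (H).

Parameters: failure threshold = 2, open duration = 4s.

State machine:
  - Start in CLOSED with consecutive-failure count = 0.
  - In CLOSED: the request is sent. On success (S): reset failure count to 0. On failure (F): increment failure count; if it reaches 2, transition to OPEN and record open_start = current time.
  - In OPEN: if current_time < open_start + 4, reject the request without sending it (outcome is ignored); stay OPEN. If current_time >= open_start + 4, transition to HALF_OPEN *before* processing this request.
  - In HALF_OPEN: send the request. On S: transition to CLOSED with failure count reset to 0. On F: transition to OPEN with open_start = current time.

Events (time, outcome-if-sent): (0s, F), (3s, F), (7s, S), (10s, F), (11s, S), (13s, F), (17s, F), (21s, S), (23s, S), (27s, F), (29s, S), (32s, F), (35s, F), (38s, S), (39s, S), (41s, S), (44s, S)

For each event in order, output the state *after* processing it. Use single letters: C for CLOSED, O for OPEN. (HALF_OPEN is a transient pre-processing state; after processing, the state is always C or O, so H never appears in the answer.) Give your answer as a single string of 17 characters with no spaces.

Answer: COCCCCOCCCCCOOCCC

Derivation:
State after each event:
  event#1 t=0s outcome=F: state=CLOSED
  event#2 t=3s outcome=F: state=OPEN
  event#3 t=7s outcome=S: state=CLOSED
  event#4 t=10s outcome=F: state=CLOSED
  event#5 t=11s outcome=S: state=CLOSED
  event#6 t=13s outcome=F: state=CLOSED
  event#7 t=17s outcome=F: state=OPEN
  event#8 t=21s outcome=S: state=CLOSED
  event#9 t=23s outcome=S: state=CLOSED
  event#10 t=27s outcome=F: state=CLOSED
  event#11 t=29s outcome=S: state=CLOSED
  event#12 t=32s outcome=F: state=CLOSED
  event#13 t=35s outcome=F: state=OPEN
  event#14 t=38s outcome=S: state=OPEN
  event#15 t=39s outcome=S: state=CLOSED
  event#16 t=41s outcome=S: state=CLOSED
  event#17 t=44s outcome=S: state=CLOSED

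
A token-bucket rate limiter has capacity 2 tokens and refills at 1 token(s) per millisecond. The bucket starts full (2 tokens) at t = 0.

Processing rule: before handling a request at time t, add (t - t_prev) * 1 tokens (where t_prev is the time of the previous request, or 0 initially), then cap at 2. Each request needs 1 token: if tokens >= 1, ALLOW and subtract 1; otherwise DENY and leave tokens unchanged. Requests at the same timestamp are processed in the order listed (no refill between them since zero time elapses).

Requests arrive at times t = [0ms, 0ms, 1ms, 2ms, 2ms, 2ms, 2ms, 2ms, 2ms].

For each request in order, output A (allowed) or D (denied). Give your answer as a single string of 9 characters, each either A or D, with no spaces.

Answer: AAAADDDDD

Derivation:
Simulating step by step:
  req#1 t=0ms: ALLOW
  req#2 t=0ms: ALLOW
  req#3 t=1ms: ALLOW
  req#4 t=2ms: ALLOW
  req#5 t=2ms: DENY
  req#6 t=2ms: DENY
  req#7 t=2ms: DENY
  req#8 t=2ms: DENY
  req#9 t=2ms: DENY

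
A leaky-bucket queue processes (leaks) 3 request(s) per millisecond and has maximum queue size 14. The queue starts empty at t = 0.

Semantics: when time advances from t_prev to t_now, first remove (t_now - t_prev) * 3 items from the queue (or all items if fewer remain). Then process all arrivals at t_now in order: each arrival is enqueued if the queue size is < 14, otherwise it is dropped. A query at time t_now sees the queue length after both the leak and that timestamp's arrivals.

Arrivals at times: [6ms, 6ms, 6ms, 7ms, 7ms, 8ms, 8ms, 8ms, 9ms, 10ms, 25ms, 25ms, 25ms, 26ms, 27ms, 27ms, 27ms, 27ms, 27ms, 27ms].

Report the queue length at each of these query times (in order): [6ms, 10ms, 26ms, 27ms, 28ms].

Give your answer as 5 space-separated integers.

Queue lengths at query times:
  query t=6ms: backlog = 3
  query t=10ms: backlog = 1
  query t=26ms: backlog = 1
  query t=27ms: backlog = 6
  query t=28ms: backlog = 3

Answer: 3 1 1 6 3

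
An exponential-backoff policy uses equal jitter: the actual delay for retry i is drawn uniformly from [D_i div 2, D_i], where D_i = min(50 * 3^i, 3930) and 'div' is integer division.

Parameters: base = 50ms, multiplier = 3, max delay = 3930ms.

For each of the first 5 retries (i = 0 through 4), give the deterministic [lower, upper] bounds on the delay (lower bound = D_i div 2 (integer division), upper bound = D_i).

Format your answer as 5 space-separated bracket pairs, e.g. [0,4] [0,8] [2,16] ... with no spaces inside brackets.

Computing bounds per retry:
  i=0: D_i=min(50*3^0,3930)=50, bounds=[25,50]
  i=1: D_i=min(50*3^1,3930)=150, bounds=[75,150]
  i=2: D_i=min(50*3^2,3930)=450, bounds=[225,450]
  i=3: D_i=min(50*3^3,3930)=1350, bounds=[675,1350]
  i=4: D_i=min(50*3^4,3930)=3930, bounds=[1965,3930]

Answer: [25,50] [75,150] [225,450] [675,1350] [1965,3930]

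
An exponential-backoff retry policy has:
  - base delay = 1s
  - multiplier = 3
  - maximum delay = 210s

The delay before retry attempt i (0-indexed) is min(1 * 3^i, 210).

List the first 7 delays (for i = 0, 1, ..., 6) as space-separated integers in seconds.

Computing each delay:
  i=0: min(1*3^0, 210) = 1
  i=1: min(1*3^1, 210) = 3
  i=2: min(1*3^2, 210) = 9
  i=3: min(1*3^3, 210) = 27
  i=4: min(1*3^4, 210) = 81
  i=5: min(1*3^5, 210) = 210
  i=6: min(1*3^6, 210) = 210

Answer: 1 3 9 27 81 210 210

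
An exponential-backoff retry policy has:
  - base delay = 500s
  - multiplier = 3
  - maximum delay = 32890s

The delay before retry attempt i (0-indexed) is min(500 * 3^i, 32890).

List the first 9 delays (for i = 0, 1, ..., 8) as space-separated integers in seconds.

Answer: 500 1500 4500 13500 32890 32890 32890 32890 32890

Derivation:
Computing each delay:
  i=0: min(500*3^0, 32890) = 500
  i=1: min(500*3^1, 32890) = 1500
  i=2: min(500*3^2, 32890) = 4500
  i=3: min(500*3^3, 32890) = 13500
  i=4: min(500*3^4, 32890) = 32890
  i=5: min(500*3^5, 32890) = 32890
  i=6: min(500*3^6, 32890) = 32890
  i=7: min(500*3^7, 32890) = 32890
  i=8: min(500*3^8, 32890) = 32890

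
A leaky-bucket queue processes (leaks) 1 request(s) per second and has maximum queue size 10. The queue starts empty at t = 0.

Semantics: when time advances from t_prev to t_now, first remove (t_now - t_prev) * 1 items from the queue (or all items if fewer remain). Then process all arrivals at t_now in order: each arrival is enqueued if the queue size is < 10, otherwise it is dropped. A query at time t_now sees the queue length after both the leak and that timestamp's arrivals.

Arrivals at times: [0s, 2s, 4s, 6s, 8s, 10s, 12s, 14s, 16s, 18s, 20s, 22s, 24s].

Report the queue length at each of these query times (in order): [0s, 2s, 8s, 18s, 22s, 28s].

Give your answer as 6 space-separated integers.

Answer: 1 1 1 1 1 0

Derivation:
Queue lengths at query times:
  query t=0s: backlog = 1
  query t=2s: backlog = 1
  query t=8s: backlog = 1
  query t=18s: backlog = 1
  query t=22s: backlog = 1
  query t=28s: backlog = 0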